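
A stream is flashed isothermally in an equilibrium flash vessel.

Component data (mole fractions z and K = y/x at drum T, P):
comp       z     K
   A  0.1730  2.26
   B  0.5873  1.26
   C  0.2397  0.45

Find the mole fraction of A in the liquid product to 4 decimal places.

Newton–Raphson from V/F = 0.37:
  V/F = 0.3700: g = 0.12245, g' = -0.2751 → V/F = 0.8151
  V/F = 0.8151: g = -0.00544, g' = -0.3321 → V/F = 0.7987
  V/F = 0.7987: g = -0.00005, g' = -0.3261 → V/F = 0.7986
Converged at V/F = 0.7986.
Compositions from xᵢ = zᵢ/(1+V/F(Kᵢ−1)), yᵢ = Kᵢxᵢ:
  A: x = 0.0862, y = 0.1949
  B: x = 0.4863, y = 0.6128
  C: x = 0.4274, y = 0.1924

x_A = 0.0862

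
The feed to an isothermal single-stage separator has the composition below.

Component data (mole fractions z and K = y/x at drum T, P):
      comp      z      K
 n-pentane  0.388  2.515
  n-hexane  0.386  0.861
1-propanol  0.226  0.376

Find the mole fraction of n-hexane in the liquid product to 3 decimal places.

Let ψ = V/F and solve Σ zᵢ(Kᵢ−1)/(1+ψ(Kᵢ−1)) = 0.
Feasibility: ΣzᵢKᵢ = 1.393, Σzᵢ/Kᵢ = 1.204 — both > 1, two phases present.
Iterate (Newton) starting at ψ = 0.5:
  ψ = 0.500: g = 0.0718, g' = -0.483 → ψ = 0.649
  ψ = 0.649: g = 0.0005, g' = -0.484 → ψ = 0.650
Converged at ψ = 0.650.
Compositions from xᵢ = zᵢ/(1+ψ(Kᵢ−1)), yᵢ = Kᵢxᵢ:
  n-pentane: x = 0.196, y = 0.492
  n-hexane: x = 0.424, y = 0.365
  1-propanol: x = 0.380, y = 0.143

x_n-hexane = 0.424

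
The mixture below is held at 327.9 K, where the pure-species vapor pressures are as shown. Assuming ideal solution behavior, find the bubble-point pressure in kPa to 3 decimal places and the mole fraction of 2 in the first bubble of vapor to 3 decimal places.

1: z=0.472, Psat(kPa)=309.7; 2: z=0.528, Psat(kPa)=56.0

Pbub = 175.746 kPa, y_2 = 0.168

At the bubble point ψ → 0, so ΣzᵢKᵢ = 1 with Kᵢ = Pᵢˢᵃᵗ/P ⇒ P = ΣzᵢPᵢˢᵃᵗ.
P = 0.472·309.7 + 0.528·56.0 = 175.746 kPa
yᵢ = zᵢPᵢˢᵃᵗ/P ⇒ y_2 = 0.528·56.0/175.746 = 0.168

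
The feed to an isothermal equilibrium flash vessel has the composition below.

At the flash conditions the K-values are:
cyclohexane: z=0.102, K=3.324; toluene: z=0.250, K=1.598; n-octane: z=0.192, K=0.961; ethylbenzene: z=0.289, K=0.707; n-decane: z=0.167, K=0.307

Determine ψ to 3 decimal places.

Rachford–Rice: g(ψ) = Σ zᵢ(Kᵢ−1)/(1+ψ(Kᵢ−1)) = 0.
g(0) = ΣzᵢKᵢ − 1 = 0.179 and g(1) = 1 − Σzᵢ/Kᵢ = -0.340, so a root lies in (0, 1).
Newton iteration, ψ⁰ = 0.6:
  ψ = 0.600: g = -0.0995, g' = -0.416 → ψ = 0.361
  ψ = 0.361: g = -0.0048, g' = -0.397 → ψ = 0.349
Converged at ψ = 0.349.

ψ = 0.349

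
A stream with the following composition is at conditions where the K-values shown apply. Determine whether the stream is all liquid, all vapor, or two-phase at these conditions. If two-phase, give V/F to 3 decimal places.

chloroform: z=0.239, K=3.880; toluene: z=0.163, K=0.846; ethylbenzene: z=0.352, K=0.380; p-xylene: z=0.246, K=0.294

two-phase, V/F = 0.166

ΣzᵢKᵢ = 1.271; Σzᵢ/Kᵢ = 2.017.
Both exceed 1, so a two-phase solution exists.
Newton iteration, ψ⁰ = 0.51:
  ψ = 0.510: g = -0.3390, g' = -0.919 → ψ = 0.141
  ψ = 0.141: g = 0.0319, g' = -1.321 → ψ = 0.165
  ψ = 0.165: g = 0.0010, g' = -1.240 → ψ = 0.166
Converged at ψ = 0.166.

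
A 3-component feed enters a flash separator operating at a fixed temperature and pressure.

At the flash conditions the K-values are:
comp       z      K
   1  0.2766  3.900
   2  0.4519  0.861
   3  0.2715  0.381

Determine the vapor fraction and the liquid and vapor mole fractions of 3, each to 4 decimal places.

ψ = 0.5271, x_3 = 0.4030, y_3 = 0.1535

Rachford–Rice: g(ψ) = Σ zᵢ(Kᵢ−1)/(1+ψ(Kᵢ−1)) = 0.
g(0) = ΣzᵢKᵢ − 1 = 0.5713 and g(1) = 1 − Σzᵢ/Kᵢ = -0.3084, so a root lies in (0, 1).
Newton iteration, ψ⁰ = 0.57:
  ψ = 0.5700: g = -0.02555, g' = -0.5892 → ψ = 0.5266
  ψ = 0.5266: g = 0.00028, g' = -0.6034 → ψ = 0.5271
Converged at ψ = 0.5271.
Compositions from xᵢ = zᵢ/(1+ψ(Kᵢ−1)), yᵢ = Kᵢxᵢ:
  1: x = 0.1094, y = 0.4266
  2: x = 0.4876, y = 0.4198
  3: x = 0.4030, y = 0.1535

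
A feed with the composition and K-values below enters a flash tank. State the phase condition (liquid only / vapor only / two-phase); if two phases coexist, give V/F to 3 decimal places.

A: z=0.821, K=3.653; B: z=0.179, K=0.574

vapor only

ΣzᵢKᵢ = 3.102; Σzᵢ/Kᵢ = 0.537.
Since Σzᵢ/Kᵢ < 1 the mixture is above its dew point — single vapor phase.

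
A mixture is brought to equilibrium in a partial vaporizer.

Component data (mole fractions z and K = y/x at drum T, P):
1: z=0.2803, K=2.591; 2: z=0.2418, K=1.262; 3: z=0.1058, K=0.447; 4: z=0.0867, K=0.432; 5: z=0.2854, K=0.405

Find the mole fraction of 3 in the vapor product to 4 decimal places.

Newton–Raphson from ψ = 0.5:
  ψ = 0.5000: g = -0.08698, g' = -0.5542 → ψ = 0.3430
  ψ = 0.3430: g = -0.00010, g' = -0.5628 → ψ = 0.3429
Converged at ψ = 0.3429.
Compositions from xᵢ = zᵢ/(1+ψ(Kᵢ−1)), yᵢ = Kᵢxᵢ:
  1: x = 0.1814, y = 0.4699
  2: x = 0.2219, y = 0.2800
  3: x = 0.1306, y = 0.0584
  4: x = 0.1077, y = 0.0465
  5: x = 0.3585, y = 0.1452

y_3 = 0.0584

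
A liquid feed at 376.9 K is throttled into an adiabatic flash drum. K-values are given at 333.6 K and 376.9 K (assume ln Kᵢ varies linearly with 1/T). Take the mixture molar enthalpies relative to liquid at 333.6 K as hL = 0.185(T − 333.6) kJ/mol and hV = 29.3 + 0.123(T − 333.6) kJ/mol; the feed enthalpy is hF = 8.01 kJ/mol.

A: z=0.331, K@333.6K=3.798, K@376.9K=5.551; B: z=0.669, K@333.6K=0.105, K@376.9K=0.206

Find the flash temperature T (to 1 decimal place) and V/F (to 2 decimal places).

T = 348.6 K, V/F = 0.18

Adiabatic flash: solve Rachford–Rice at each trial T, then check hF = ψ·hV(T) + (1−ψ)·hL(T).
  T = 333.6 K: K = (3.798, 0.105), RR gives ψ = 0.131, H_out = 3.830 kJ/mol
  T = 376.9 K: K = (5.551, 0.206), RR gives ψ = 0.270, H_out = 15.193 kJ/mol
  T = 355.2 K: K = (4.643, 0.150), RR gives ψ = 0.206, H_out = 9.750 kJ/mol
  T = 344.4 K: K = (4.213, 0.126), RR gives ψ = 0.171, H_out = 6.881 kJ/mol
  T = 349.8 K: K = (4.426, 0.138), RR gives ψ = 0.189, H_out = 8.334 kJ/mol
  T = 347.1 K: K = (4.319, 0.132), RR gives ψ = 0.180, H_out = 7.613 kJ/mol
  T = 348.5 K: K = (4.374, 0.135), RR gives ψ = 0.184, H_out = 7.988 kJ/mol
Linear interpolation between T = 348.5 (H_out = 7.988) and T = 349.8 (H_out = 8.334) on hF = 8.01 gives T ≈ 348.6 K, at which ψ = 0.18.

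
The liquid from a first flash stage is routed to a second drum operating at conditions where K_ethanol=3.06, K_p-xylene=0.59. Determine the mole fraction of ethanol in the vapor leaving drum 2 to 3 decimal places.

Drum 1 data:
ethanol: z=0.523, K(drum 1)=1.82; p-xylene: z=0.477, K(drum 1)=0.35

y_ethanol (drum 2) = 0.508

Drum 1:
Let ψ₁ = V/F and solve Σ zᵢ(Kᵢ−1)/(1+ψ₁(Kᵢ−1)) = 0.
Feasibility: ΣzᵢKᵢ = 1.119, Σzᵢ/Kᵢ = 1.650 — both > 1, two phases present.
Binary case is linear: z₁(K₁−1)(1+ψ₁(K₂−1)) + z₂(K₂−1)(1+ψ₁(K₁−1)) = 0
⇒ ψ₁ = [z₁(K₁−1)+z₂(K₂−1)] / [−(K₁−1)(K₂−1)] = 0.1188/0.5330 = 0.223
Drum-1 compositions:
  ethanol: x = 0.442, y = 0.805
  p-xylene: x = 0.558, y = 0.195
Drum-2 feed = drum-1 liquid: z₂ = (0.4422, 0.5578).
Drum 2:
Material balance + equilibrium reduce to Σ zᵢ(Kᵢ−1)/(1+ψ₂(Kᵢ−1)) = 0.
g(0) = ΣzᵢKᵢ − 1 = 0.682 and g(1) = 1 − Σzᵢ/Kᵢ = -0.090, so a root lies in (0, 1).
Binary case is linear: z₁(K₁−1)(1+ψ₂(K₂−1)) + z₂(K₂−1)(1+ψ₂(K₁−1)) = 0
⇒ ψ₂ = [z₁(K₁−1)+z₂(K₂−1)] / [−(K₁−1)(K₂−1)] = 0.6822/0.8446 = 0.808
  ethanol: x = 0.166, y = 0.508
  p-xylene: x = 0.834, y = 0.492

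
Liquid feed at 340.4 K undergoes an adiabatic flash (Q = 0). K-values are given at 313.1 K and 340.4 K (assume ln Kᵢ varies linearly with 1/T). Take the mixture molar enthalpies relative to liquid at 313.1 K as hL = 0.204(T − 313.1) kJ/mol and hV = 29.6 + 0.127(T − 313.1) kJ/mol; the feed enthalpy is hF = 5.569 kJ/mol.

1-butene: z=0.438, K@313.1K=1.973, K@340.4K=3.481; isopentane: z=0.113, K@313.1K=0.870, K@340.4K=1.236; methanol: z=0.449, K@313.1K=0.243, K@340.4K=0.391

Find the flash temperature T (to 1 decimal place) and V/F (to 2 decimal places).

Adiabatic flash: solve Rachford–Rice at each trial T, then check hF = ψ·hV(T) + (1−ψ)·hL(T).
  T = 313.1 K: K = (1.973, 0.870, 0.243), RR gives ψ = 0.109, H_out = 3.224 kJ/mol
  T = 340.4 K: K = (3.481, 1.236, 0.391), RR gives ψ = 0.634, H_out = 23.007 kJ/mol
  T = 326.8 K: K = (2.655, 1.045, 0.312), RR gives ψ = 0.417, H_out = 14.709 kJ/mol
  T = 320.0 K: K = (2.298, 0.956, 0.276), RR gives ψ = 0.286, H_out = 9.714 kJ/mol
  T = 316.6 K: K = (2.134, 0.913, 0.259), RR gives ψ = 0.206, H_out = 6.763 kJ/mol
  T = 314.9 K: K = (2.054, 0.892, 0.251), RR gives ψ = 0.161, H_out = 5.120 kJ/mol
Linear interpolation between T = 314.9 (H_out = 5.120) and T = 316.6 (H_out = 6.763) on hF = 5.569 gives T ≈ 315.4 K, at which ψ = 0.17.

T = 315.4 K, V/F = 0.17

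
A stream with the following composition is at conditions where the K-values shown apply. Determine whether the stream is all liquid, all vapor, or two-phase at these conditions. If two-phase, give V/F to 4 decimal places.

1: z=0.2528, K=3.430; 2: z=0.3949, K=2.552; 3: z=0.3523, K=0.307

ΣzᵢKᵢ = 1.9830; Σzᵢ/Kᵢ = 1.3760.
Both exceed 1, so a two-phase solution exists.
Let ψ = V/F and solve Σ zᵢ(Kᵢ−1)/(1+ψ(Kᵢ−1)) = 0.
Newton iteration, ψ⁰ = 0.5:
  ψ = 0.5000: g = 0.24884, g' = -1.0020 → ψ = 0.7483
  ψ = 0.7483: g = -0.00564, g' = -1.1216 → ψ = 0.7433
Converged at ψ = 0.7433.

two-phase, V/F = 0.7433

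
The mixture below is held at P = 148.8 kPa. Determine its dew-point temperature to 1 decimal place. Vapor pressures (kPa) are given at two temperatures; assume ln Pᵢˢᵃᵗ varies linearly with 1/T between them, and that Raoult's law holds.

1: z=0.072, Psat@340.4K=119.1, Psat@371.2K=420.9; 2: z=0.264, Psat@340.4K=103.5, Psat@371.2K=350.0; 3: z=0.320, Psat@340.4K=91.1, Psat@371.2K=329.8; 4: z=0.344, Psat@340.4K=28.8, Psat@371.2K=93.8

T = 366.0 K

Dew-point temperature: Σzᵢ·P/Pᵢˢᵃᵗ(T) = 1. Interpolate ln Pᵢˢᵃᵗ = aᵢ + bᵢ/T.
  T = 340.4 K: ΣzᵢP/Pᵢˢᵃᵗ = 2.7695
  T = 371.2 K: ΣzᵢP/Pᵢˢᵃᵗ = 0.8278
  T = 355.8 K: ΣzᵢP/Pᵢˢᵃᵗ = 1.4747
  T = 363.5 K: ΣzᵢP/Pᵢˢᵃᵗ = 1.0981
  T = 367.4 K: ΣzᵢP/Pᵢˢᵃᵗ = 0.9502
  T = 365.4 K: ΣzᵢP/Pᵢˢᵃᵗ = 1.0230
Interpolating between 365.4 K and 367.4 K gives T ≈ 366.0 K.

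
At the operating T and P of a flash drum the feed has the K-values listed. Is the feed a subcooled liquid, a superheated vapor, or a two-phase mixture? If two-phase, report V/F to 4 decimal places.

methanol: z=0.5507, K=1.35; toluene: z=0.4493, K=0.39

subcooled liquid

ΣzᵢKᵢ = 0.9187; Σzᵢ/Kᵢ = 1.5600.
Since ΣzᵢKᵢ < 1 the mixture is below its bubble point — single liquid phase.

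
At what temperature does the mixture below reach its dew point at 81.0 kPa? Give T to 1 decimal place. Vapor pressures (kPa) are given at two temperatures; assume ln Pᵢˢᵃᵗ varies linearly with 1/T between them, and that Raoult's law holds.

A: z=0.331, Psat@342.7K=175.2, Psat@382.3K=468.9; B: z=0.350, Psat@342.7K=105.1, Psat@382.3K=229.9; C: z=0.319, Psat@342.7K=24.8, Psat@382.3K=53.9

Dew-point temperature: Σzᵢ·P/Pᵢˢᵃᵗ(T) = 1. Interpolate ln Pᵢˢᵃᵗ = aᵢ + bᵢ/T.
  T = 342.7 K: ΣzᵢP/Pᵢˢᵃᵗ = 1.4647
  T = 382.3 K: ΣzᵢP/Pᵢˢᵃᵗ = 0.6599
  T = 362.5 K: ΣzᵢP/Pᵢˢᵃᵗ = 0.9615
  T = 352.6 K: ΣzᵢP/Pᵢˢᵃᵗ = 1.1796
  T = 357.6 K: ΣzᵢP/Pᵢˢᵃᵗ = 1.0623
  T = 360.1 K: ΣzᵢP/Pᵢˢᵃᵗ = 1.0093
Interpolating between 360.1 K and 362.5 K gives T ≈ 360.6 K.

T = 360.6 K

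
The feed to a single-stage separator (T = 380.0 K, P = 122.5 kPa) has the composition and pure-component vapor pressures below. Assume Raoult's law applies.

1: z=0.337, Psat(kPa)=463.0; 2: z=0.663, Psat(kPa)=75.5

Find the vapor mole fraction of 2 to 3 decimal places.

Raoult's law: Kᵢ = Pᵢˢᵃᵗ/P = Pᵢˢᵃᵗ/122.5.
  K_1 = 463.0/122.5 = 3.77959, K_2 = 75.5/122.5 = 0.61633
Material balance + equilibrium reduce to Σ zᵢ(Kᵢ−1)/(1+ψ(Kᵢ−1)) = 0.
Feasibility: ΣzᵢKᵢ = 1.682, Σzᵢ/Kᵢ = 1.165 — both > 1, two phases present.
Binary case is linear: z₁(K₁−1)(1+ψ(K₂−1)) + z₂(K₂−1)(1+ψ(K₁−1)) = 0
⇒ ψ = [z₁(K₁−1)+z₂(K₂−1)] / [−(K₁−1)(K₂−1)] = 0.6823/1.0665 = 0.640
Compositions from xᵢ = zᵢ/(1+ψ(Kᵢ−1)), yᵢ = Kᵢxᵢ:
  1: x = 0.121, y = 0.458
  2: x = 0.879, y = 0.542

y_2 = 0.542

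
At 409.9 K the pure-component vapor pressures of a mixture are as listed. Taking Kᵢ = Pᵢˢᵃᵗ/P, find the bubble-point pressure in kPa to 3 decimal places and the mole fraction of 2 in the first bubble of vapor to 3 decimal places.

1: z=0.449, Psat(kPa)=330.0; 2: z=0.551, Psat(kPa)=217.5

At the bubble point ψ → 0, so ΣzᵢKᵢ = 1 with Kᵢ = Pᵢˢᵃᵗ/P ⇒ P = ΣzᵢPᵢˢᵃᵗ.
P = 0.449·330.0 + 0.551·217.5 = 268.013 kPa
yᵢ = zᵢPᵢˢᵃᵗ/P ⇒ y_2 = 0.551·217.5/268.013 = 0.447

Pbub = 268.013 kPa, y_2 = 0.447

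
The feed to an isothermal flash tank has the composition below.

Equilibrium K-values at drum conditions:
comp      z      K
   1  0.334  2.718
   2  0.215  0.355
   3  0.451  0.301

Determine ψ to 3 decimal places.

ψ = 0.102

Material balance + equilibrium reduce to Σ zᵢ(Kᵢ−1)/(1+ψ(Kᵢ−1)) = 0.
Check two-phase: ΣzᵢKᵢ = 1.120 > 1 and Σzᵢ/Kᵢ = 2.227 > 1, so g(0) = 0.120 > 0 and g(1) = -1.227 < 0.
Newton–Raphson from ψ = 0.55:
  ψ = 0.550: g = -0.4320, g' = -1.057 → ψ = 0.141
  ψ = 0.141: g = -0.0406, g' = -1.018 → ψ = 0.101
  ψ = 0.101: g = 0.0010, g' = -1.073 → ψ = 0.102
Converged at ψ = 0.102.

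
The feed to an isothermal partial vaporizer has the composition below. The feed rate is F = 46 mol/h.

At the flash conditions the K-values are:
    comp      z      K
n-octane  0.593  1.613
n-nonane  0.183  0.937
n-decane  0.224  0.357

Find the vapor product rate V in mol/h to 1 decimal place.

Newton iteration, β⁰ = 0.5:
  β = 0.500: g = 0.0540, g' = -0.332 → β = 0.663
  β = 0.663: g = -0.0045, g' = -0.395 → β = 0.651
Converged at β = 0.651.
Then V = β·F = 0.6512·46 = 30.0 mol/h and L = F − V = 16.0 mol/h.

V = 30.0 mol/h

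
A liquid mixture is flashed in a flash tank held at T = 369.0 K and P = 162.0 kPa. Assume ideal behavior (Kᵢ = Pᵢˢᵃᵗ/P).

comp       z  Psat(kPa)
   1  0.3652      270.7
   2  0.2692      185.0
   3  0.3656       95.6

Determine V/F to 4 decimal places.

V/F = 0.6568

Raoult's law: Kᵢ = Pᵢˢᵃᵗ/P = Pᵢˢᵃᵗ/162.0.
  K_1 = 270.7/162.0 = 1.670988, K_2 = 185.0/162.0 = 1.141975, K_3 = 95.6/162.0 = 0.590123
Iterate (Newton) starting at V/F = 0.5:
  V/F = 0.5000: g = 0.03070, g' = -0.1941 → V/F = 0.6582
  V/F = 0.6582: g = -0.00028, g' = -0.1988 → V/F = 0.6568
Converged at V/F = 0.6568.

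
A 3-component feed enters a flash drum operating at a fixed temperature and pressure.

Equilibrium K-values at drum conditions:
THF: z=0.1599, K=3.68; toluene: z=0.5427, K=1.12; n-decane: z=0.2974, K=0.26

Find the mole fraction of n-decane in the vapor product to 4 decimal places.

y_n-decane = 0.1021

Let β = V/F and solve Σ zᵢ(Kᵢ−1)/(1+β(Kᵢ−1)) = 0.
Check two-phase: ΣzᵢKᵢ = 1.2736 > 1 and Σzᵢ/Kᵢ = 1.6719 > 1, so g(0) = 0.2736 > 0 and g(1) = -0.6719 < 0.
Iterate (Newton) starting at β = 0.5:
  β = 0.5000: g = -0.10476, g' = -0.6270 → β = 0.3329
  β = 0.3329: g = -0.00293, g' = -0.6147 → β = 0.3282
Converged at β = 0.3282.
Compositions from xᵢ = zᵢ/(1+β(Kᵢ−1)), yᵢ = Kᵢxᵢ:
  THF: x = 0.0851, y = 0.3131
  toluene: x = 0.5221, y = 0.5848
  n-decane: x = 0.3928, y = 0.1021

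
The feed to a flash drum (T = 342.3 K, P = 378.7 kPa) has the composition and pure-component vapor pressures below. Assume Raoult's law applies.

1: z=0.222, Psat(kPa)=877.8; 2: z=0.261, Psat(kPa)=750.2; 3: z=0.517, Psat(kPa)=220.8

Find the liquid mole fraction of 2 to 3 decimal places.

Raoult's law: Kᵢ = Pᵢˢᵃᵗ/P = Pᵢˢᵃᵗ/378.7.
  K_1 = 877.8/378.7 = 2.31793, K_2 = 750.2/378.7 = 1.98099, K_3 = 220.8/378.7 = 0.58305
Newton iteration, β⁰ = 0.4:
  β = 0.400: g = 0.1168, g' = -0.424 → β = 0.675
  β = 0.675: g = 0.0088, g' = -0.373 → β = 0.699
Converged at β = 0.699.
Compositions from xᵢ = zᵢ/(1+β(Kᵢ−1)), yᵢ = Kᵢxᵢ:
  1: x = 0.116, y = 0.268
  2: x = 0.155, y = 0.307
  3: x = 0.730, y = 0.425

x_2 = 0.155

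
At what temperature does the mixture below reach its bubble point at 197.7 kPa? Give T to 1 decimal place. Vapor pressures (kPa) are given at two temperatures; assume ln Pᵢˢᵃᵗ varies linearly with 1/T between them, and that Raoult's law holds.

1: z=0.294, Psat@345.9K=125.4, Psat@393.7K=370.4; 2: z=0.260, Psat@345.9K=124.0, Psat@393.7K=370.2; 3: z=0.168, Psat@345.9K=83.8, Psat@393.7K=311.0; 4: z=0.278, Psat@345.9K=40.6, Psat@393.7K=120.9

Bubble-point temperature: ΣzᵢPᵢˢᵃᵗ(T) = P. Interpolate ln Pᵢˢᵃᵗ = aᵢ + bᵢ/T.
  T = 345.9 K: ΣzᵢPᵢˢᵃᵗ = 94.47 kPa
  T = 393.7 K: ΣzᵢPᵢˢᵃᵗ = 291.01 kPa
  T = 369.8 K: ΣzᵢPᵢˢᵃᵗ = 171.80 kPa
  T = 381.8 K: ΣzᵢPᵢˢᵃᵗ = 225.65 kPa
  T = 375.8 K: ΣzᵢPᵢˢᵃᵗ = 197.31 kPa
  T = 378.8 K: ΣzᵢPᵢˢᵃᵗ = 211.12 kPa
  T = 377.3 K: ΣzᵢPᵢˢᵃᵗ = 204.13 kPa
Interpolating between 375.8 K and 377.3 K gives T ≈ 375.9 K.

T = 375.9 K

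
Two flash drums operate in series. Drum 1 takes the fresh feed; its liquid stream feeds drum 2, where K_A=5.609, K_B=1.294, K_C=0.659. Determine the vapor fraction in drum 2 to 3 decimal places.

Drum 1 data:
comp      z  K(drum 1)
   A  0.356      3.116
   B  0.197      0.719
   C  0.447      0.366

V/F (drum 2) = 0.742

Drum 1:
Material balance + equilibrium reduce to Σ zᵢ(Kᵢ−1)/(1+ψ₁(Kᵢ−1)) = 0.
Feasibility: ΣzᵢKᵢ = 1.415, Σzᵢ/Kᵢ = 1.610 — both > 1, two phases present.
Newton–Raphson from ψ₁ = 0.5:
  ψ₁ = 0.500: g = -0.1133, g' = -0.783 → ψ₁ = 0.355
  ψ₁ = 0.355: g = 0.0028, g' = -0.838 → ψ₁ = 0.359
Converged at ψ₁ = 0.359.
Drum-1 compositions:
  A: x = 0.202, y = 0.631
  B: x = 0.219, y = 0.158
  C: x = 0.579, y = 0.212
Drum-2 feed = drum-1 liquid: z₂ = (0.2024, 0.2191, 0.5785).
Drum 2:
Rachford–Rice: g(ψ₂) = Σ zᵢ(Kᵢ−1)/(1+ψ₂(Kᵢ−1)) = 0.
g(0) = ΣzᵢKᵢ − 1 = 0.800 and g(1) = 1 − Σzᵢ/Kᵢ = -0.083, so a root lies in (0, 1).
Iterate (Newton) starting at ψ₂ = 0.42:
  ψ₂ = 0.420: g = 0.1449, g' = -0.606 → ψ₂ = 0.659
  ψ₂ = 0.659: g = 0.0305, g' = -0.389 → ψ₂ = 0.738
  ψ₂ = 0.738: g = 0.0014, g' = -0.355 → ψ₂ = 0.742
Converged at ψ₂ = 0.742.
  A: x = 0.046, y = 0.257
  B: x = 0.180, y = 0.233
  C: x = 0.774, y = 0.510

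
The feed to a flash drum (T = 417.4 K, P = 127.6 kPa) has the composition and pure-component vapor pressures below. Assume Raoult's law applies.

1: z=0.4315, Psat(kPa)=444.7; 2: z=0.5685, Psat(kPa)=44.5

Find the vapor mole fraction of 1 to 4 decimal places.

Raoult's law: Kᵢ = Pᵢˢᵃᵗ/P = Pᵢˢᵃᵗ/127.6.
  K_1 = 444.7/127.6 = 3.485110, K_2 = 44.5/127.6 = 0.348746
Binary case is linear: z₁(K₁−1)(1+ψ(K₂−1)) + z₂(K₂−1)(1+ψ(K₁−1)) = 0
⇒ ψ = [z₁(K₁−1)+z₂(K₂−1)] / [−(K₁−1)(K₂−1)] = 0.70209/1.61844 = 0.4338
Compositions from xᵢ = zᵢ/(1+ψ(Kᵢ−1)), yᵢ = Kᵢxᵢ:
  1: x = 0.2076, y = 0.7237
  2: x = 0.7924, y = 0.2763

y_1 = 0.7237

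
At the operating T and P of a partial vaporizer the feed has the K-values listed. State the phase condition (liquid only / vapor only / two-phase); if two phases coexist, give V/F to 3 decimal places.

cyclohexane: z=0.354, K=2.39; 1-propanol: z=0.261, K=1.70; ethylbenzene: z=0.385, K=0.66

ΣzᵢKᵢ = 1.544; Σzᵢ/Kᵢ = 0.885.
Since Σzᵢ/Kᵢ < 1 the mixture is above its dew point — single vapor phase.

vapor only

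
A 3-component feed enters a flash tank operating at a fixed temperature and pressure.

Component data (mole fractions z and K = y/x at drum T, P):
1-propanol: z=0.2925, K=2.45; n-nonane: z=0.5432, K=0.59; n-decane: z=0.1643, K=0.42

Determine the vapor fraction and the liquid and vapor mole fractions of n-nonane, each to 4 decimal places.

Let ψ = V/F and solve Σ zᵢ(Kᵢ−1)/(1+ψ(Kᵢ−1)) = 0.
Check two-phase: ΣzᵢKᵢ = 1.1061 > 1 and Σzᵢ/Kᵢ = 1.4313 > 1, so g(0) = 0.1061 > 0 and g(1) = -0.4313 < 0.
Iterate (Newton) starting at ψ = 0.5:
  ψ = 0.5000: g = -0.16849, g' = -0.4608 → ψ = 0.1343
  ψ = 0.1343: g = 0.01593, g' = -0.5981 → ψ = 0.1610
  ψ = 0.1610: g = 0.00030, g' = -0.5761 → ψ = 0.1615
Converged at ψ = 0.1615.
Compositions from xᵢ = zᵢ/(1+ψ(Kᵢ−1)), yᵢ = Kᵢxᵢ:
  1-propanol: x = 0.2370, y = 0.5806
  n-nonane: x = 0.5817, y = 0.3432
  n-decane: x = 0.1813, y = 0.0761

ψ = 0.1615, x_n-nonane = 0.5817, y_n-nonane = 0.3432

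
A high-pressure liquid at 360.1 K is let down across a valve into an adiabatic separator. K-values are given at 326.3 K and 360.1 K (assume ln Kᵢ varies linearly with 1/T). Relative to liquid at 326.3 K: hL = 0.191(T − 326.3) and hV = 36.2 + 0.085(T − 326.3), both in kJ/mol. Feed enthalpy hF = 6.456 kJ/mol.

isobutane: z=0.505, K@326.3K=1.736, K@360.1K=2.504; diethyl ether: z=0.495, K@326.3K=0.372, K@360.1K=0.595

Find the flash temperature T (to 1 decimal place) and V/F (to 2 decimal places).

T = 327.8 K, V/F = 0.17

Adiabatic flash: solve Rachford–Rice at each trial T, then check hF = ψ·hV(T) + (1−ψ)·hL(T).
  T = 326.3 K: K = (1.736, 0.372), RR gives ψ = 0.132, H_out = 4.763 kJ/mol
  T = 360.1 K: K = (2.504, 0.595), RR gives ψ = 0.918, H_out = 36.392 kJ/mol
  T = 343.2 K: K = (2.104, 0.476), RR gives ψ = 0.515, H_out = 20.955 kJ/mol
  T = 334.8 K: K = (1.917, 0.422), RR gives ψ = 0.334, H_out = 13.427 kJ/mol
  T = 330.6 K: K = (1.826, 0.397), RR gives ψ = 0.239, H_out = 9.347 kJ/mol
  T = 328.5 K: K = (1.782, 0.385), RR gives ψ = 0.188, H_out = 7.171 kJ/mol
Linear interpolation between T = 326.3 (H_out = 4.763) and T = 328.5 (H_out = 7.171) on hF = 6.456 gives T ≈ 327.8 K, at which ψ = 0.17.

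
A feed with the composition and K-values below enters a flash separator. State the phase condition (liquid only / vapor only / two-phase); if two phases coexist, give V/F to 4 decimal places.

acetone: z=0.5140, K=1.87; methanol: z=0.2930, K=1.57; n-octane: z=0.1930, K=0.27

two-phase, V/F = 0.8481

ΣzᵢKᵢ = 1.4733; Σzᵢ/Kᵢ = 1.1763.
Both exceed 1, so a two-phase solution exists.
Let ψ = V/F and solve Σ zᵢ(Kᵢ−1)/(1+ψ(Kᵢ−1)) = 0.
Newton–Raphson from ψ = 0.5:
  ψ = 0.5000: g = 0.21972, g' = -0.5016 → ψ = 0.9380
  ψ = 0.9380: g = -0.09183, g' = -1.1932 → ψ = 0.8610
  ψ = 0.8610: g = -0.01161, g' = -0.9154 → ψ = 0.8483
  ψ = 0.8483: g = -0.00022, g' = -0.8817 → ψ = 0.8481
Converged at ψ = 0.8481.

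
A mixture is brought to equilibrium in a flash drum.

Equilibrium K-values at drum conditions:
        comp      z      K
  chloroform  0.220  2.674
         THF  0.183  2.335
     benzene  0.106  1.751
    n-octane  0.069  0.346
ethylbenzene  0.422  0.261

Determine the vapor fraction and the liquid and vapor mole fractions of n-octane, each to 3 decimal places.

ψ = 0.331, x_n-octane = 0.088, y_n-octane = 0.030

Material balance + equilibrium reduce to Σ zᵢ(Kᵢ−1)/(1+ψ(Kᵢ−1)) = 0.
g(0) = ΣzᵢKᵢ − 1 = 0.335 and g(1) = 1 − Σzᵢ/Kᵢ = -1.037, so a root lies in (0, 1).
Newton iteration, ψ⁰ = 0.5:
  ψ = 0.500: g = -0.1568, g' = -0.976 → ψ = 0.339
  ψ = 0.339: g = -0.0079, g' = -0.902 → ψ = 0.331
Converged at ψ = 0.331.
Compositions from xᵢ = zᵢ/(1+ψ(Kᵢ−1)), yᵢ = Kᵢxᵢ:
  chloroform: x = 0.142, y = 0.379
  THF: x = 0.127, y = 0.296
  benzene: x = 0.085, y = 0.149
  n-octane: x = 0.088, y = 0.030
  ethylbenzene: x = 0.558, y = 0.146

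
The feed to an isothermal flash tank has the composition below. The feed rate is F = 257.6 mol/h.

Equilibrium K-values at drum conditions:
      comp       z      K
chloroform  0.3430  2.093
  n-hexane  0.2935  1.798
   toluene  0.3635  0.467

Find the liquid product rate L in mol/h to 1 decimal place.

L = 48.9 mol/h

Rachford–Rice: g(ψ) = Σ zᵢ(Kᵢ−1)/(1+ψ(Kᵢ−1)) = 0.
Feasibility: ΣzᵢKᵢ = 1.4154, Σzᵢ/Kᵢ = 1.1055 — both > 1, two phases present.
Iterate (Newton) starting at ψ = 0.61:
  ψ = 0.6100: g = 0.09538, g' = -0.4588 → ψ = 0.8179
  ψ = 0.8179: g = -0.00382, g' = -0.5072 → ψ = 0.8104
  ψ = 0.8104: g = -0.00001, g' = -0.5042 → ψ = 0.8103
Converged at ψ = 0.8103.
Then V = ψ·F = 0.8103·257.6 = 208.7 mol/h and L = F − V = 48.9 mol/h.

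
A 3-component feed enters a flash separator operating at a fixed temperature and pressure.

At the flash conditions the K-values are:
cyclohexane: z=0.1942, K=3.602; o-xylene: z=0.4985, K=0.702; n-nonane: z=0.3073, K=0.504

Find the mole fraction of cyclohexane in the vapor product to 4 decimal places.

Rachford–Rice: g(ψ) = Σ zᵢ(Kᵢ−1)/(1+ψ(Kᵢ−1)) = 0.
Feasibility: ΣzᵢKᵢ = 1.2043, Σzᵢ/Kᵢ = 1.3738 — both > 1, two phases present.
Iterate (Newton) starting at ψ = 0.66:
  ψ = 0.6600: g = -0.22557, g' = -0.4138 → ψ = 0.1148
  ψ = 0.1148: g = 0.07361, g' = -0.9119 → ψ = 0.1956
  ψ = 0.1956: g = 0.00836, g' = -0.7202 → ψ = 0.2072
  ψ = 0.2072: g = 0.00012, g' = -0.6993 → ψ = 0.2073
Converged at ψ = 0.2073.
Compositions from xᵢ = zᵢ/(1+ψ(Kᵢ−1)), yᵢ = Kᵢxᵢ:
  cyclohexane: x = 0.1261, y = 0.4544
  o-xylene: x = 0.5313, y = 0.3730
  n-nonane: x = 0.3425, y = 0.1726

y_cyclohexane = 0.4544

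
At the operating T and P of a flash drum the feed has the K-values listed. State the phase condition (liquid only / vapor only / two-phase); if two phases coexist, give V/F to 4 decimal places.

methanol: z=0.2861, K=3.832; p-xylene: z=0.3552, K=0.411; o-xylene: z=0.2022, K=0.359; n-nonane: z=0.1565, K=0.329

ΣzᵢKᵢ = 1.3664; Σzᵢ/Kᵢ = 1.9778.
Both exceed 1, so a two-phase solution exists.
Newton iteration, ψ⁰ = 0.32:
  ψ = 0.3200: g = -0.12954, g' = -1.0643 → ψ = 0.1983
  ψ = 0.1983: g = 0.01238, g' = -1.3018 → ψ = 0.2078
  ψ = 0.2078: g = 0.00013, g' = -1.2751 → ψ = 0.2079
Converged at ψ = 0.2079.

two-phase, V/F = 0.2079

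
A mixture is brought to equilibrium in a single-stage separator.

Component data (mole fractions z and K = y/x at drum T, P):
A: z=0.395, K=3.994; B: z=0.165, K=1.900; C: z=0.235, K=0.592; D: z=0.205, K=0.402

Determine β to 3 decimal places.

Material balance + equilibrium reduce to Σ zᵢ(Kᵢ−1)/(1+β(Kᵢ−1)) = 0.
Feasibility: ΣzᵢKᵢ = 2.113, Σzᵢ/Kᵢ = 1.093 — both > 1, two phases present.
Newton–Raphson from β = 0.5:
  β = 0.500: g = 0.2807, g' = -0.842 → β = 0.833
  β = 0.833: g = 0.0337, g' = -0.715 → β = 0.880
Converged at β = 0.880.

β = 0.880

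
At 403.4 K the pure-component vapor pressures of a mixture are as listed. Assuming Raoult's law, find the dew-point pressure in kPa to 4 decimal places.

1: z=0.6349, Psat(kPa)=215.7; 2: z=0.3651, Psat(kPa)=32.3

Pdew = 70.1910 kPa

At the dew point ψ → 1, so Σzᵢ/Kᵢ = 1 with Kᵢ = Pᵢˢᵃᵗ/P ⇒ 1/P = Σzᵢ/Pᵢˢᵃᵗ.
1/P = 0.6349/215.7 + 0.3651/32.3 = 0.0142468 ⇒ P = 70.1910 kPa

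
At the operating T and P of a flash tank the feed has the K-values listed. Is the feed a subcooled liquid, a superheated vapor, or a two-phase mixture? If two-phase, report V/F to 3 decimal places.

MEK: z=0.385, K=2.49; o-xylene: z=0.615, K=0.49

two-phase, V/F = 0.342

ΣzᵢKᵢ = 1.260; Σzᵢ/Kᵢ = 1.410.
Both exceed 1, so a two-phase solution exists.
Rachford–Rice: g(ψ) = Σ zᵢ(Kᵢ−1)/(1+ψ(Kᵢ−1)) = 0.
Binary case is linear: z₁(K₁−1)(1+ψ(K₂−1)) + z₂(K₂−1)(1+ψ(K₁−1)) = 0
⇒ ψ = [z₁(K₁−1)+z₂(K₂−1)] / [−(K₁−1)(K₂−1)] = 0.2600/0.7599 = 0.342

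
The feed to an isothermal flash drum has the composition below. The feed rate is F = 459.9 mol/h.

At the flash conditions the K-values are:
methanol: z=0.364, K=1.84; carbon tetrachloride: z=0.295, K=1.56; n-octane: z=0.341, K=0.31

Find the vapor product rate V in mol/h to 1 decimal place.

V = 217.6 mol/h

Let ψ = V/F and solve Σ zᵢ(Kᵢ−1)/(1+ψ(Kᵢ−1)) = 0.
Feasibility: ΣzᵢKᵢ = 1.236, Σzᵢ/Kᵢ = 1.487 — both > 1, two phases present.
Iterate (Newton) starting at ψ = 0.5:
  ψ = 0.500: g = -0.0148, g' = -0.562 → ψ = 0.474
  ψ = 0.474: g = -0.0002, g' = -0.547 → ψ = 0.473
Converged at ψ = 0.473.
Then V = ψ·F = 0.4733·459.9 = 217.6 mol/h and L = F − V = 242.3 mol/h.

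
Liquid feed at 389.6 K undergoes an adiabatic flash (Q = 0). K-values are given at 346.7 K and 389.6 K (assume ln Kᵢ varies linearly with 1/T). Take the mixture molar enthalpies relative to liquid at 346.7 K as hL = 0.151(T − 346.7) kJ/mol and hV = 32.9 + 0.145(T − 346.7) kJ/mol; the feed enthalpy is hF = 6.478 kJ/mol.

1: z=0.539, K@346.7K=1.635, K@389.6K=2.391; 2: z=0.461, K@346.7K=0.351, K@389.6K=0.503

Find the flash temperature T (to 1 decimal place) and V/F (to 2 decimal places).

Adiabatic flash: solve Rachford–Rice at each trial T, then check hF = ψ·hV(T) + (1−ψ)·hL(T).
  T = 346.7 K: K = (1.635, 0.351), RR gives ψ = 0.105, H_out = 3.439 kJ/mol
  T = 389.6 K: K = (2.391, 0.503), RR gives ψ = 0.753, H_out = 31.061 kJ/mol
  T = 368.1 K: K = (1.998, 0.424), RR gives ψ = 0.475, H_out = 18.788 kJ/mol
  T = 357.4 K: K = (1.813, 0.387), RR gives ψ = 0.312, H_out = 11.872 kJ/mol
  T = 352.0 K: K = (1.722, 0.369), RR gives ψ = 0.215, H_out = 7.883 kJ/mol
  T = 349.4 K: K = (1.679, 0.360), RR gives ψ = 0.163, H_out = 5.781 kJ/mol
  T = 350.7 K: K = (1.701, 0.364), RR gives ψ = 0.190, H_out = 6.849 kJ/mol
Linear interpolation between T = 349.4 (H_out = 5.781) and T = 350.7 (H_out = 6.849) on hF = 6.478 gives T ≈ 350.2 K, at which ψ = 0.18.

T = 350.2 K, V/F = 0.18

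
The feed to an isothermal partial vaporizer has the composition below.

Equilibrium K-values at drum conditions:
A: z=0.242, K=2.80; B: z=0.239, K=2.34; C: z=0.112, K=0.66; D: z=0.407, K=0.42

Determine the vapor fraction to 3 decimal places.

ψ = 0.565

Let ψ = V/F and solve Σ zᵢ(Kᵢ−1)/(1+ψ(Kᵢ−1)) = 0.
Check two-phase: ΣzᵢKᵢ = 1.482 > 1 and Σzᵢ/Kᵢ = 1.327 > 1, so g(0) = 0.482 > 0 and g(1) = -0.327 < 0.
Iterate (Newton) starting at ψ = 0.5:
  ψ = 0.500: g = 0.0427, g' = -0.661 → ψ = 0.565
Converged at ψ = 0.565.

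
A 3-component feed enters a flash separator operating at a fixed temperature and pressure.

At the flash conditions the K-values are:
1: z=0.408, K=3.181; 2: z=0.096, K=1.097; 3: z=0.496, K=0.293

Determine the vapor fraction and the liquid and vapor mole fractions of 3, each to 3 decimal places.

Material balance + equilibrium reduce to Σ zᵢ(Kᵢ−1)/(1+ψ(Kᵢ−1)) = 0.
g(0) = ΣzᵢKᵢ − 1 = 0.548 and g(1) = 1 − Σzᵢ/Kᵢ = -0.909, so a root lies in (0, 1).
Newton iteration, ψ⁰ = 0.5:
  ψ = 0.500: g = -0.1079, g' = -1.038 → ψ = 0.396
  ψ = 0.396: g = -0.0007, g' = -1.038 → ψ = 0.395
Converged at ψ = 0.395.
Compositions from xᵢ = zᵢ/(1+ψ(Kᵢ−1)), yᵢ = Kᵢxᵢ:
  1: x = 0.219, y = 0.697
  2: x = 0.092, y = 0.101
  3: x = 0.688, y = 0.202

ψ = 0.395, x_3 = 0.688, y_3 = 0.202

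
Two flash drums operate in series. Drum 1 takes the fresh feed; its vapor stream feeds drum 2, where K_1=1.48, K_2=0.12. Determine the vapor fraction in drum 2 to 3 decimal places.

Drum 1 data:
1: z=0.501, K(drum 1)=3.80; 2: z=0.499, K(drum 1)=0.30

V/F (drum 2) = 0.364

Drum 1:
Rachford–Rice: g(ψ₁) = Σ zᵢ(Kᵢ−1)/(1+ψ₁(Kᵢ−1)) = 0.
g(0) = ΣzᵢKᵢ − 1 = 1.053 and g(1) = 1 − Σzᵢ/Kᵢ = -0.795, so a root lies in (0, 1).
Binary case is linear: z₁(K₁−1)(1+ψ₁(K₂−1)) + z₂(K₂−1)(1+ψ₁(K₁−1)) = 0
⇒ ψ₁ = [z₁(K₁−1)+z₂(K₂−1)] / [−(K₁−1)(K₂−1)] = 1.0535/1.9600 = 0.537
Drum-1 compositions:
  1: x = 0.200, y = 0.760
  2: x = 0.800, y = 0.240
Drum-2 feed = drum-1 vapor: z₂ = (0.7600, 0.2400).
Drum 2:
Newton iteration, ψ₂⁰ = 0.5:
  ψ₂ = 0.500: g = -0.0829, g' = -0.707 → ψ₂ = 0.383
  ψ₂ = 0.383: g = -0.0102, g' = -0.547 → ψ₂ = 0.364
Converged at ψ₂ = 0.364.
  1: x = 0.647, y = 0.958
  2: x = 0.353, y = 0.042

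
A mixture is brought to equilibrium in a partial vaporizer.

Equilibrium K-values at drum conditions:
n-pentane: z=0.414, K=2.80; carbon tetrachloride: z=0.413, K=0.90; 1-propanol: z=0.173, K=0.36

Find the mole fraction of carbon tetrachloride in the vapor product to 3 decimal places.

Material balance + equilibrium reduce to Σ zᵢ(Kᵢ−1)/(1+V/F(Kᵢ−1)) = 0.
g(0) = ΣzᵢKᵢ − 1 = 0.593 and g(1) = 1 − Σzᵢ/Kᵢ = -0.087, so a root lies in (0, 1).
Iterate (Newton) starting at V/F = 0.5:
  V/F = 0.500: g = 0.1859, g' = -0.529 → V/F = 0.851
  V/F = 0.851: g = 0.0059, g' = -0.556 → V/F = 0.862
Converged at V/F = 0.862.
Compositions from xᵢ = zᵢ/(1+V/F(Kᵢ−1)), yᵢ = Kᵢxᵢ:
  n-pentane: x = 0.162, y = 0.454
  carbon tetrachloride: x = 0.452, y = 0.407
  1-propanol: x = 0.386, y = 0.139

y_carbon tetrachloride = 0.407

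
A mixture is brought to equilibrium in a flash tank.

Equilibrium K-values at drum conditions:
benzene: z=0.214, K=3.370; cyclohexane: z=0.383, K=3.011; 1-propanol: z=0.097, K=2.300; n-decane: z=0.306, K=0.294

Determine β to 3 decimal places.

Rachford–Rice: g(β) = Σ zᵢ(Kᵢ−1)/(1+β(Kᵢ−1)) = 0.
Feasibility: ΣzᵢKᵢ = 2.187, Σzᵢ/Kᵢ = 1.274 — both > 1, two phases present.
Newton–Raphson from β = 0.35:
  β = 0.350: g = 0.5290, g' = -1.239 → β = 0.777
  β = 0.777: g = 0.0634, g' = -1.174 → β = 0.831
  β = 0.831: g = -0.0028, g' = -1.284 → β = 0.829
Converged at β = 0.829.

β = 0.829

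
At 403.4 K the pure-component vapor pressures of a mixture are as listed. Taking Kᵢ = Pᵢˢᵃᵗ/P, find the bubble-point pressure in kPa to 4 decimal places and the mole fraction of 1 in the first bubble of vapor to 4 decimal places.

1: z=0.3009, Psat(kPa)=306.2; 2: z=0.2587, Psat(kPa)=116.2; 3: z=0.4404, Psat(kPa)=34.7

Pbub = 137.4784 kPa, y_1 = 0.6702

At the bubble point ψ → 0, so ΣzᵢKᵢ = 1 with Kᵢ = Pᵢˢᵃᵗ/P ⇒ P = ΣzᵢPᵢˢᵃᵗ.
P = 0.3009·306.2 + 0.2587·116.2 + 0.4404·34.7 = 137.4784 kPa
yᵢ = zᵢPᵢˢᵃᵗ/P ⇒ y_1 = 0.3009·306.2/137.4784 = 0.6702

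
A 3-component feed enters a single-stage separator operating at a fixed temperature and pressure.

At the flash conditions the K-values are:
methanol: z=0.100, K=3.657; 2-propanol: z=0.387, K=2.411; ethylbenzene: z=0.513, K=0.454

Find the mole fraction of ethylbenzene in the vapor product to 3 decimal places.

Material balance + equilibrium reduce to Σ zᵢ(Kᵢ−1)/(1+ψ(Kᵢ−1)) = 0.
Check two-phase: ΣzᵢKᵢ = 1.532 > 1 and Σzᵢ/Kᵢ = 1.318 > 1, so g(0) = 0.532 > 0 and g(1) = -0.318 < 0.
Newton iteration, ψ⁰ = 0.5:
  ψ = 0.500: g = 0.0490, g' = -0.684 → ψ = 0.572
Converged at ψ = 0.572.
Compositions from xᵢ = zᵢ/(1+ψ(Kᵢ−1)), yᵢ = Kᵢxᵢ:
  methanol: x = 0.040, y = 0.145
  2-propanol: x = 0.214, y = 0.516
  ethylbenzene: x = 0.746, y = 0.339

y_ethylbenzene = 0.339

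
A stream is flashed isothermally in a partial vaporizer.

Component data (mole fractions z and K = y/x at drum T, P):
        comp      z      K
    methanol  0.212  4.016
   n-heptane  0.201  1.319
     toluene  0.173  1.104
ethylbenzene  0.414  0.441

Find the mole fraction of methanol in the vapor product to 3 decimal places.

y_methanol = 0.335

Iterate (Newton) starting at ψ = 0.5:
  ψ = 0.500: g = 0.0061, g' = -0.573 → ψ = 0.511
Converged at ψ = 0.511.
Compositions from xᵢ = zᵢ/(1+ψ(Kᵢ−1)), yᵢ = Kᵢxᵢ:
  methanol: x = 0.083, y = 0.335
  n-heptane: x = 0.173, y = 0.228
  toluene: x = 0.164, y = 0.181
  ethylbenzene: x = 0.579, y = 0.256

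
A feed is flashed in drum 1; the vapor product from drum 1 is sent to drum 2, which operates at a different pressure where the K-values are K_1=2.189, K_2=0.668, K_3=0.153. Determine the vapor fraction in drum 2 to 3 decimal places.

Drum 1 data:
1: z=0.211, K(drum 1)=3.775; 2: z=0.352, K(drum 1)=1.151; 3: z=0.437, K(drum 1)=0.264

Drum 1:
Let ψ₁ = V/F and solve Σ zᵢ(Kᵢ−1)/(1+ψ₁(Kᵢ−1)) = 0.
g(0) = ΣzᵢKᵢ − 1 = 0.317 and g(1) = 1 − Σzᵢ/Kᵢ = -1.017, so a root lies in (0, 1).
Newton iteration, ψ₁⁰ = 0.53:
  ψ₁ = 0.530: g = -0.2411, g' = -0.909 → ψ₁ = 0.265
  ψ₁ = 0.265: g = -0.0109, g' = -0.912 → ψ₁ = 0.253
Converged at ψ₁ = 0.253.
Drum-1 compositions:
  1: x = 0.124, y = 0.468
  2: x = 0.339, y = 0.390
  3: x = 0.537, y = 0.142
Drum-2 feed = drum-1 vapor: z₂ = (0.4680, 0.3902, 0.1418).
Drum 2:
Material balance + equilibrium reduce to Σ zᵢ(Kᵢ−1)/(1+ψ₂(Kᵢ−1)) = 0.
Feasibility: ΣzᵢKᵢ = 1.307, Σzᵢ/Kᵢ = 1.725 — both > 1, two phases present.
Iterate (Newton) starting at ψ₂ = 0.3:
  ψ₂ = 0.300: g = 0.1053, g' = -0.595 → ψ₂ = 0.477
  ψ₂ = 0.477: g = -0.0002, g' = -0.616 → ψ₂ = 0.476
Converged at ψ₂ = 0.476.
  1: x = 0.299, y = 0.654
  2: x = 0.464, y = 0.310
  3: x = 0.238, y = 0.036

V/F (drum 2) = 0.476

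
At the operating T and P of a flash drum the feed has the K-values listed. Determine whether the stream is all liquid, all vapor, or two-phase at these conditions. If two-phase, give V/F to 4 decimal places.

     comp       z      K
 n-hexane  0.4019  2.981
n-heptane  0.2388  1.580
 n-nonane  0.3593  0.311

two-phase, V/F = 0.6503

ΣzᵢKᵢ = 1.6871; Σzᵢ/Kᵢ = 1.4413.
Both exceed 1, so a two-phase solution exists.
Material balance + equilibrium reduce to Σ zᵢ(Kᵢ−1)/(1+ψ(Kᵢ−1)) = 0.
Newton–Raphson from ψ = 0.42:
  ψ = 0.4200: g = 0.19759, g' = -0.8596 → ψ = 0.6499
  ψ = 0.6499: g = 0.00039, g' = -0.9031 → ψ = 0.6503
Converged at ψ = 0.6503.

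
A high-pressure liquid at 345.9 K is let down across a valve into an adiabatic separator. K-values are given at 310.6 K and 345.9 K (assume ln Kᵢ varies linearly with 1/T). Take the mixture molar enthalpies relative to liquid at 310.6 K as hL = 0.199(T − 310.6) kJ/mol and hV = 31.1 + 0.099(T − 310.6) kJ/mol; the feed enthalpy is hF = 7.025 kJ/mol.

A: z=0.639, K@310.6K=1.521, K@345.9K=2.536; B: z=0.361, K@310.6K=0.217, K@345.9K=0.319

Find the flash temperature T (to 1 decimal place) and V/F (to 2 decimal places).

Adiabatic flash: solve Rachford–Rice at each trial T, then check hF = ψ·hV(T) + (1−ψ)·hL(T).
  T = 310.6 K: K = (1.521, 0.217), RR gives ψ = 0.123, H_out = 3.831 kJ/mol
  T = 345.9 K: K = (2.536, 0.319), RR gives ψ = 0.703, H_out = 26.415 kJ/mol
  T = 328.2 K: K = (1.990, 0.266), RR gives ψ = 0.505, H_out = 18.333 kJ/mol
  T = 319.4 K: K = (1.746, 0.241), RR gives ψ = 0.358, H_out = 12.564 kJ/mol
  T = 315.0 K: K = (1.631, 0.229), RR gives ψ = 0.257, H_out = 8.744 kJ/mol
  T = 312.8 K: K = (1.576, 0.223), RR gives ψ = 0.195, H_out = 6.459 kJ/mol
Linear interpolation between T = 312.8 (H_out = 6.459) and T = 315.0 (H_out = 8.744) on hF = 7.025 gives T ≈ 313.3 K, at which ψ = 0.21.

T = 313.3 K, V/F = 0.21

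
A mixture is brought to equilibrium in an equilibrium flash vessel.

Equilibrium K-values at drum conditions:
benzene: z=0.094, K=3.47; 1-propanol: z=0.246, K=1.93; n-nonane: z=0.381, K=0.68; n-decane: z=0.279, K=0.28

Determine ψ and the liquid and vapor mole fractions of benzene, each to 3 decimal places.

ψ = 0.175, x_benzene = 0.066, y_benzene = 0.228

Material balance + equilibrium reduce to Σ zᵢ(Kᵢ−1)/(1+ψ(Kᵢ−1)) = 0.
Feasibility: ΣzᵢKᵢ = 1.138, Σzᵢ/Kᵢ = 1.711 — both > 1, two phases present.
Iterate (Newton) starting at ψ = 0.5:
  ψ = 0.500: g = -0.1990, g' = -0.622 → ψ = 0.180
  ψ = 0.180: g = -0.0037, g' = -0.666 → ψ = 0.175
Converged at ψ = 0.175.
Compositions from xᵢ = zᵢ/(1+ψ(Kᵢ−1)), yᵢ = Kᵢxᵢ:
  benzene: x = 0.066, y = 0.228
  1-propanol: x = 0.212, y = 0.408
  n-nonane: x = 0.404, y = 0.274
  n-decane: x = 0.319, y = 0.089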